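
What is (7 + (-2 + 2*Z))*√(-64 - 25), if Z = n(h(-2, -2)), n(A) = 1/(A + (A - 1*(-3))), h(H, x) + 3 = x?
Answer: 33*I*√89/7 ≈ 44.474*I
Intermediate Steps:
h(H, x) = -3 + x
n(A) = 1/(3 + 2*A) (n(A) = 1/(A + (A + 3)) = 1/(A + (3 + A)) = 1/(3 + 2*A))
Z = -⅐ (Z = 1/(3 + 2*(-3 - 2)) = 1/(3 + 2*(-5)) = 1/(3 - 10) = 1/(-7) = -⅐ ≈ -0.14286)
(7 + (-2 + 2*Z))*√(-64 - 25) = (7 + (-2 + 2*(-⅐)))*√(-64 - 25) = (7 + (-2 - 2/7))*√(-89) = (7 - 16/7)*(I*√89) = 33*(I*√89)/7 = 33*I*√89/7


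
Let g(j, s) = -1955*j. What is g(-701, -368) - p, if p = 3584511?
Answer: -2214056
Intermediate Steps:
g(-701, -368) - p = -1955*(-701) - 1*3584511 = 1370455 - 3584511 = -2214056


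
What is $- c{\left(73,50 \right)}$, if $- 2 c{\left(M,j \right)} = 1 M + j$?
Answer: $\frac{123}{2} \approx 61.5$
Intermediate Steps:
$c{\left(M,j \right)} = - \frac{M}{2} - \frac{j}{2}$ ($c{\left(M,j \right)} = - \frac{1 M + j}{2} = - \frac{M + j}{2} = - \frac{M}{2} - \frac{j}{2}$)
$- c{\left(73,50 \right)} = - (\left(- \frac{1}{2}\right) 73 - 25) = - (- \frac{73}{2} - 25) = \left(-1\right) \left(- \frac{123}{2}\right) = \frac{123}{2}$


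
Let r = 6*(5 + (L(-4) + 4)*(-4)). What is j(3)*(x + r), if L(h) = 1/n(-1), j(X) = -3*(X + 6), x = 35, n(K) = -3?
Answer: 621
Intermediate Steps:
j(X) = -18 - 3*X (j(X) = -3*(6 + X) = -18 - 3*X)
L(h) = -⅓ (L(h) = 1/(-3) = -⅓)
r = -58 (r = 6*(5 + (-⅓ + 4)*(-4)) = 6*(5 + (11/3)*(-4)) = 6*(5 - 44/3) = 6*(-29/3) = -58)
j(3)*(x + r) = (-18 - 3*3)*(35 - 58) = (-18 - 9)*(-23) = -27*(-23) = 621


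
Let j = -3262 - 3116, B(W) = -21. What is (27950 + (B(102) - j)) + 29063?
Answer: 63370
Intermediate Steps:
j = -6378
(27950 + (B(102) - j)) + 29063 = (27950 + (-21 - 1*(-6378))) + 29063 = (27950 + (-21 + 6378)) + 29063 = (27950 + 6357) + 29063 = 34307 + 29063 = 63370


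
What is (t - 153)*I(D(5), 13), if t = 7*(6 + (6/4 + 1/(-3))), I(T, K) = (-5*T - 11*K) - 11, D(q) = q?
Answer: 110443/6 ≈ 18407.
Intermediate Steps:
I(T, K) = -11 - 11*K - 5*T (I(T, K) = (-11*K - 5*T) - 11 = -11 - 11*K - 5*T)
t = 301/6 (t = 7*(6 + (6*(¼) + 1*(-⅓))) = 7*(6 + (3/2 - ⅓)) = 7*(6 + 7/6) = 7*(43/6) = 301/6 ≈ 50.167)
(t - 153)*I(D(5), 13) = (301/6 - 153)*(-11 - 11*13 - 5*5) = -617*(-11 - 143 - 25)/6 = -617/6*(-179) = 110443/6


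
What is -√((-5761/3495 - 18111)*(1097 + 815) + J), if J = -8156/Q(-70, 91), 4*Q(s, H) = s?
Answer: -2*I*√5181964671731610/24465 ≈ -5884.8*I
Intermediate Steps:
Q(s, H) = s/4
J = 16312/35 (J = -8156/((¼)*(-70)) = -8156/(-35/2) = -8156*(-2/35) = 16312/35 ≈ 466.06)
-√((-5761/3495 - 18111)*(1097 + 815) + J) = -√((-5761/3495 - 18111)*(1097 + 815) + 16312/35) = -√((-5761*1/3495 - 18111)*1912 + 16312/35) = -√((-5761/3495 - 18111)*1912 + 16312/35) = -√(-63303706/3495*1912 + 16312/35) = -√(-121036685872/3495 + 16312/35) = -√(-847245399016/24465) = -2*I*√5181964671731610/24465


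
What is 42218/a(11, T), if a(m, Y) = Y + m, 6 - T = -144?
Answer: 42218/161 ≈ 262.22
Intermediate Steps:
T = 150 (T = 6 - 1*(-144) = 6 + 144 = 150)
42218/a(11, T) = 42218/(150 + 11) = 42218/161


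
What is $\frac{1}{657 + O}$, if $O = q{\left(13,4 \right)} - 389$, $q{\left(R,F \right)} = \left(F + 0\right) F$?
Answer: $\frac{1}{284} \approx 0.0035211$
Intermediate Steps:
$q{\left(R,F \right)} = F^{2}$ ($q{\left(R,F \right)} = F F = F^{2}$)
$O = -373$ ($O = 4^{2} - 389 = 16 - 389 = -373$)
$\frac{1}{657 + O} = \frac{1}{657 - 373} = \frac{1}{284}$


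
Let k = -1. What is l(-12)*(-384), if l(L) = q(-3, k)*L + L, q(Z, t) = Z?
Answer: -9216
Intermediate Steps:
l(L) = -2*L (l(L) = -3*L + L = -2*L)
l(-12)*(-384) = -2*(-12)*(-384) = 24*(-384) = -9216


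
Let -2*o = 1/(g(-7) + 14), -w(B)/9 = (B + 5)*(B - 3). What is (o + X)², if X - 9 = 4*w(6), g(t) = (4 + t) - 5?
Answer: 200194201/144 ≈ 1.3902e+6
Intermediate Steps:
g(t) = -1 + t
w(B) = -9*(-3 + B)*(5 + B) (w(B) = -9*(B + 5)*(B - 3) = -9*(5 + B)*(-3 + B) = -9*(-3 + B)*(5 + B))
X = -1179 (X = 9 + 4*(135 - 18*6 - 9*6²) = 9 + 4*(135 - 108 - 9*36) = 9 + 4*(135 - 108 - 324) = 9 + 4*(-297) = 9 - 1188 = -1179)
o = -1/12 (o = -1/(2*((-1 - 7) + 14)) = -1/(2*(-8 + 14)) = -½/6 = -½*⅙ = -1/12 ≈ -0.083333)
(o + X)² = (-1/12 - 1179)² = (-14149/12)² = 200194201/144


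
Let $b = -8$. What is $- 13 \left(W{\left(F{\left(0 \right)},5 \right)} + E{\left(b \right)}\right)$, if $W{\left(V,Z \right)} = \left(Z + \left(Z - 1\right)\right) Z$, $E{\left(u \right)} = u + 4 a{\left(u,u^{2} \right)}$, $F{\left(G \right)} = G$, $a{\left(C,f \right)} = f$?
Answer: $-3809$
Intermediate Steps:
$E{\left(u \right)} = u + 4 u^{2}$
$W{\left(V,Z \right)} = Z \left(-1 + 2 Z\right)$ ($W{\left(V,Z \right)} = \left(Z + \left(Z - 1\right)\right) Z = \left(Z + \left(-1 + Z\right)\right) Z = \left(-1 + 2 Z\right) Z = Z \left(-1 + 2 Z\right)$)
$- 13 \left(W{\left(F{\left(0 \right)},5 \right)} + E{\left(b \right)}\right) = - 13 \left(5 \left(-1 + 2 \cdot 5\right) - 8 \left(1 + 4 \left(-8\right)\right)\right) = - 13 \left(5 \left(-1 + 10\right) - 8 \left(1 - 32\right)\right) = - 13 \left(5 \cdot 9 - -248\right) = - 13 \left(45 + 248\right) = \left(-13\right) 293 = -3809$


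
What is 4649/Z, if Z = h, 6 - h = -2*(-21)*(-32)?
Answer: 4649/1350 ≈ 3.4437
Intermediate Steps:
h = 1350 (h = 6 - (-2*(-21))*(-32) = 6 - 42*(-32) = 6 - 1*(-1344) = 6 + 1344 = 1350)
Z = 1350
4649/Z = 4649/1350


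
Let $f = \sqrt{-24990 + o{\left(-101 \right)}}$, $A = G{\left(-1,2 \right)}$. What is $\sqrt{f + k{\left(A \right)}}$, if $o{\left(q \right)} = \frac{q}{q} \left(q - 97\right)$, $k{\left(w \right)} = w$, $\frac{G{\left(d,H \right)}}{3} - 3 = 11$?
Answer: $\sqrt{42 + 2 i \sqrt{6297}} \approx 10.153 + 7.8157 i$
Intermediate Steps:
$G{\left(d,H \right)} = 42$ ($G{\left(d,H \right)} = 9 + 3 \cdot 11 = 9 + 33 = 42$)
$A = 42$
$o{\left(q \right)} = -97 + q$ ($o{\left(q \right)} = 1 \left(-97 + q\right) = -97 + q$)
$f = 2 i \sqrt{6297}$ ($f = \sqrt{-24990 - 198} = \sqrt{-25188} = 2 i \sqrt{6297} \approx 158.71 i$)
$\sqrt{f + k{\left(A \right)}} = \sqrt{2 i \sqrt{6297} + 42} = \sqrt{42 + 2 i \sqrt{6297}}$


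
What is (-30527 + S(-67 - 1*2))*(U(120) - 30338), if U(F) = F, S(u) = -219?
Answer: 929082628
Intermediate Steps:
(-30527 + S(-67 - 1*2))*(U(120) - 30338) = (-30527 - 219)*(120 - 30338) = -30746*(-30218) = 929082628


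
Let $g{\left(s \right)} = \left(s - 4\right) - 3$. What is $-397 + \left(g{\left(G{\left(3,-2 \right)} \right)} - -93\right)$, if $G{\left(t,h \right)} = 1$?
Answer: $-310$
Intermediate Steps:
$g{\left(s \right)} = -7 + s$ ($g{\left(s \right)} = \left(s - 4\right) - 3 = \left(-4 + s\right) - 3 = -7 + s$)
$-397 + \left(g{\left(G{\left(3,-2 \right)} \right)} - -93\right) = -397 + \left(\left(-7 + 1\right) - -93\right) = -397 + \left(-6 + 93\right) = -397 + 87 = -310$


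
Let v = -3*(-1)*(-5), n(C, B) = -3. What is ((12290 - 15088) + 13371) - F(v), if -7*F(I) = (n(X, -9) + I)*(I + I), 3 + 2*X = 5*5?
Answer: 74551/7 ≈ 10650.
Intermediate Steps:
X = 11 (X = -3/2 + (5*5)/2 = -3/2 + (½)*25 = -3/2 + 25/2 = 11)
v = -15 (v = 3*(-5) = -15)
F(I) = -2*I*(-3 + I)/7 (F(I) = -(-3 + I)*(I + I)/7 = -(-3 + I)*2*I/7 = -2*I*(-3 + I)/7)
((12290 - 15088) + 13371) - F(v) = ((12290 - 15088) + 13371) - 2*(-15)*(3 - 1*(-15))/7 = (-2798 + 13371) - 2*(-15)*(3 + 15)/7 = 10573 - 2*(-15)*18/7 = 10573 - 1*(-540/7) = 10573 + 540/7 = 74551/7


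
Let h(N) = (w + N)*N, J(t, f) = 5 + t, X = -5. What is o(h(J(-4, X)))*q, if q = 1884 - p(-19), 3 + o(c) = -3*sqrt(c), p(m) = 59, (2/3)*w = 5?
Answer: -5475 - 5475*sqrt(34)/2 ≈ -21437.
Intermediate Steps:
w = 15/2 (w = (3/2)*5 = 15/2 ≈ 7.5000)
h(N) = N*(15/2 + N) (h(N) = (15/2 + N)*N = N*(15/2 + N))
o(c) = -3 - 3*sqrt(c)
q = 1825 (q = 1884 - 1*59 = 1884 - 59 = 1825)
o(h(J(-4, X)))*q = (-3 - 3*sqrt(2)*sqrt(5 - 4)*sqrt(15 + 2*(5 - 4))/2)*1825 = (-3 - 3*sqrt(2)*sqrt(15 + 2*1)/2)*1825 = (-3 - 3*sqrt(2)*sqrt(15 + 2)/2)*1825 = (-3 - 3*sqrt(34)/2)*1825 = -5475 - 5475*sqrt(34)/2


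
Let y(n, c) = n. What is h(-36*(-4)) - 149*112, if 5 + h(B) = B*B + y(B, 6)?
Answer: 4187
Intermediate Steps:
h(B) = -5 + B + B**2 (h(B) = -5 + (B*B + B) = -5 + (B**2 + B) = -5 + (B + B**2) = -5 + B + B**2)
h(-36*(-4)) - 149*112 = (-5 - 36*(-4) + (-36*(-4))**2) - 149*112 = (-5 + 144 + 144**2) - 1*16688 = (-5 + 144 + 20736) - 16688 = 20875 - 16688 = 4187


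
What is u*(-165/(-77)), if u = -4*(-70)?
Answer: 600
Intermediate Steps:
u = 280
u*(-165/(-77)) = 280*(-165/(-77)) = 280*(-165*(-1/77)) = 280*(15/7) = 600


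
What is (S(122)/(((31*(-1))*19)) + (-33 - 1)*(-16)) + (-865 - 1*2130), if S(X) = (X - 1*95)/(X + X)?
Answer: -352247943/143716 ≈ -2451.0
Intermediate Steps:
S(X) = (-95 + X)/(2*X) (S(X) = (X - 95)/((2*X)) = (-95 + X)*(1/(2*X)) = (-95 + X)/(2*X))
(S(122)/(((31*(-1))*19)) + (-33 - 1)*(-16)) + (-865 - 1*2130) = (((1/2)*(-95 + 122)/122)/(((31*(-1))*19)) + (-33 - 1)*(-16)) + (-865 - 1*2130) = (((1/2)*(1/122)*27)/((-31*19)) - 34*(-16)) + (-865 - 2130) = ((27/244)/(-589) + 544) - 2995 = ((27/244)*(-1/589) + 544) - 2995 = (-27/143716 + 544) - 2995 = 78181477/143716 - 2995 = -352247943/143716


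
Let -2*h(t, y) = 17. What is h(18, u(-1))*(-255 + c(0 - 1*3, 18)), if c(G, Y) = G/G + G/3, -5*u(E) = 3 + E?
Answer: 4335/2 ≈ 2167.5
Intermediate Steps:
u(E) = -⅗ - E/5 (u(E) = -(3 + E)/5 = -⅗ - E/5)
h(t, y) = -17/2 (h(t, y) = -½*17 = -17/2)
c(G, Y) = 1 + G/3 (c(G, Y) = 1 + G*(⅓) = 1 + G/3)
h(18, u(-1))*(-255 + c(0 - 1*3, 18)) = -17*(-255 + (1 + (0 - 1*3)/3))/2 = -17*(-255 + (1 + (0 - 3)/3))/2 = -17*(-255 + (1 + (⅓)*(-3)))/2 = -17*(-255 + (1 - 1))/2 = -17*(-255 + 0)/2 = -17/2*(-255) = 4335/2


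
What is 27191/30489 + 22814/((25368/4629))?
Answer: 536751883037/128907492 ≈ 4163.9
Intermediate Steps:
27191/30489 + 22814/((25368/4629)) = 27191*(1/30489) + 22814/((25368*(1/4629))) = 27191/30489 + 22814/(8456/1543) = 27191/30489 + 22814*(1543/8456) = 27191/30489 + 17601001/4228 = 536751883037/128907492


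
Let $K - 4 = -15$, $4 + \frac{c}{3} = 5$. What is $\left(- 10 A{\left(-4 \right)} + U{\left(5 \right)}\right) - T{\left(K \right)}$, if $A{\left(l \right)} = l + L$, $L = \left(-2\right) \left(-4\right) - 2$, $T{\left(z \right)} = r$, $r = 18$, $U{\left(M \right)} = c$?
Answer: $-35$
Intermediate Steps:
$c = 3$ ($c = -12 + 3 \cdot 5 = -12 + 15 = 3$)
$U{\left(M \right)} = 3$
$K = -11$ ($K = 4 - 15 = -11$)
$T{\left(z \right)} = 18$
$L = 6$ ($L = 8 - 2 = 6$)
$A{\left(l \right)} = 6 + l$ ($A{\left(l \right)} = l + 6 = 6 + l$)
$\left(- 10 A{\left(-4 \right)} + U{\left(5 \right)}\right) - T{\left(K \right)} = \left(- 10 \left(6 - 4\right) + 3\right) - 18 = \left(\left(-10\right) 2 + 3\right) - 18 = \left(-20 + 3\right) - 18 = -17 - 18 = -35$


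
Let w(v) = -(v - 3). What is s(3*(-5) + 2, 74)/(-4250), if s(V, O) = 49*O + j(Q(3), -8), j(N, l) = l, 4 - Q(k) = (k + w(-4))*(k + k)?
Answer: -1809/2125 ≈ -0.85129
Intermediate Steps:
w(v) = 3 - v (w(v) = -(-3 + v) = 3 - v)
Q(k) = 4 - 2*k*(7 + k) (Q(k) = 4 - (k + (3 - 1*(-4)))*(k + k) = 4 - (k + (3 + 4))*2*k = 4 - (k + 7)*2*k = 4 - (7 + k)*2*k = 4 - 2*k*(7 + k))
s(V, O) = -8 + 49*O (s(V, O) = 49*O - 8 = -8 + 49*O)
s(3*(-5) + 2, 74)/(-4250) = (-8 + 49*74)/(-4250) = (-8 + 3626)*(-1/4250) = 3618*(-1/4250) = -1809/2125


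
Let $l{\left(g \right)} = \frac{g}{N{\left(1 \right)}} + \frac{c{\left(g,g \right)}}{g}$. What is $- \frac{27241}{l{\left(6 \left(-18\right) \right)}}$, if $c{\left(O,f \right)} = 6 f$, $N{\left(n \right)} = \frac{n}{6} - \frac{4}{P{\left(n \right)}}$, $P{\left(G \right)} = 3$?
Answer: $- \frac{190687}{690} \approx -276.36$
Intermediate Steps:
$N{\left(n \right)} = - \frac{4}{3} + \frac{n}{6}$ ($N{\left(n \right)} = \frac{n}{6} - \frac{4}{3} = - \frac{4}{3} + \frac{n}{6}$)
$l{\left(g \right)} = 6 - \frac{6 g}{7}$ ($l{\left(g \right)} = \frac{g}{- \frac{4}{3} + \frac{1}{6} \cdot 1} + \frac{6 g}{g} = \frac{g}{- \frac{4}{3} + \frac{1}{6}} + 6 = \frac{g}{- \frac{7}{6}} + 6 = g \left(- \frac{6}{7}\right) + 6 = - \frac{6 g}{7} + 6 = 6 - \frac{6 g}{7}$)
$- \frac{27241}{l{\left(6 \left(-18\right) \right)}} = - \frac{27241}{6 - \frac{6 \cdot 6 \left(-18\right)}{7}} = - \frac{27241}{6 - - \frac{648}{7}} = - \frac{27241}{6 + \frac{648}{7}} = - \frac{27241}{\frac{690}{7}} = \left(-27241\right) \frac{7}{690} = - \frac{190687}{690}$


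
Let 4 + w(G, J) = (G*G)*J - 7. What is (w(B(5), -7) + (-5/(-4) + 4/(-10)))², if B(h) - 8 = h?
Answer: 569442769/400 ≈ 1.4236e+6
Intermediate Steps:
B(h) = 8 + h
w(G, J) = -11 + J*G² (w(G, J) = -4 + ((G*G)*J - 7) = -4 + (G²*J - 7) = -4 + (J*G² - 7) = -4 + (-7 + J*G²) = -11 + J*G²)
(w(B(5), -7) + (-5/(-4) + 4/(-10)))² = ((-11 - 7*(8 + 5)²) + (-5/(-4) + 4/(-10)))² = ((-11 - 7*13²) + (-5*(-¼) + 4*(-⅒)))² = ((-11 - 7*169) + (5/4 - ⅖))² = ((-11 - 1183) + 17/20)² = (-1194 + 17/20)² = (-23863/20)² = 569442769/400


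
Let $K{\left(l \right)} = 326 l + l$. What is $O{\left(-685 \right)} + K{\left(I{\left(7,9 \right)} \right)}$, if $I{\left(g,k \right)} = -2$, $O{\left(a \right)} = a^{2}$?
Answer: $468571$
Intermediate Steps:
$K{\left(l \right)} = 327 l$
$O{\left(-685 \right)} + K{\left(I{\left(7,9 \right)} \right)} = \left(-685\right)^{2} + 327 \left(-2\right) = 469225 - 654 = 468571$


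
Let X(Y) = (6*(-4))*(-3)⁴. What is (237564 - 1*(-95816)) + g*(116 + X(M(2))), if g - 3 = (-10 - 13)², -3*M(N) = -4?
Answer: -639116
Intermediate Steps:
M(N) = 4/3 (M(N) = -⅓*(-4) = 4/3)
g = 532 (g = 3 + (-10 - 13)² = 3 + (-23)² = 3 + 529 = 532)
X(Y) = -1944 (X(Y) = -24*81 = -1944)
(237564 - 1*(-95816)) + g*(116 + X(M(2))) = (237564 - 1*(-95816)) + 532*(116 - 1944) = (237564 + 95816) + 532*(-1828) = 333380 - 972496 = -639116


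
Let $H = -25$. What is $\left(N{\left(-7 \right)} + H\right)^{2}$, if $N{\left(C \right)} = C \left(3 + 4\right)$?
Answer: $5476$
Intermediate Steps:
$N{\left(C \right)} = 7 C$ ($N{\left(C \right)} = C 7 = 7 C$)
$\left(N{\left(-7 \right)} + H\right)^{2} = \left(7 \left(-7\right) - 25\right)^{2} = \left(-49 - 25\right)^{2} = \left(-74\right)^{2} = 5476$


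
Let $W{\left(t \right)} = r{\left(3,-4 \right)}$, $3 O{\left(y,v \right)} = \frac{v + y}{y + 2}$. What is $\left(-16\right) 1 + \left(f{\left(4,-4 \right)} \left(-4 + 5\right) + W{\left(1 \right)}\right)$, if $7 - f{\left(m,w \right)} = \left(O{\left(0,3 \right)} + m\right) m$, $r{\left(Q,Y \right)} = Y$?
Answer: $-31$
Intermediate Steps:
$O{\left(y,v \right)} = \frac{v + y}{3 \left(2 + y\right)}$ ($O{\left(y,v \right)} = \frac{\left(v + y\right) \frac{1}{y + 2}}{3} = \frac{\left(v + y\right) \frac{1}{2 + y}}{3} = \frac{\frac{1}{2 + y} \left(v + y\right)}{3} = \frac{v + y}{3 \left(2 + y\right)}$)
$W{\left(t \right)} = -4$
$f{\left(m,w \right)} = 7 - m \left(\frac{1}{2} + m\right)$ ($f{\left(m,w \right)} = 7 - \left(\frac{3 + 0}{3 \left(2 + 0\right)} + m\right) m = 7 - \left(\frac{1}{3} \cdot \frac{1}{2} \cdot 3 + m\right) m = 7 - \left(\frac{1}{2} + m\right) m = 7 - m \left(\frac{1}{2} + m\right)$)
$\left(-16\right) 1 + \left(f{\left(4,-4 \right)} \left(-4 + 5\right) + W{\left(1 \right)}\right) = \left(-16\right) 1 + \left(\left(7 - 4^{2} - 2\right) \left(-4 + 5\right) - 4\right) = -16 + \left(\left(7 - 16 - 2\right) 1 - 4\right) = -16 - 15 = -31$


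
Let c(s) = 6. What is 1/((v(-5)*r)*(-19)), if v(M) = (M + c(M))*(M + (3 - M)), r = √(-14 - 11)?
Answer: I/285 ≈ 0.0035088*I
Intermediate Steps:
r = 5*I (r = √(-25) = 5*I ≈ 5.0*I)
v(M) = 18 + 3*M (v(M) = (M + 6)*(M + (3 - M)) = (6 + M)*3 = 18 + 3*M)
1/((v(-5)*r)*(-19)) = 1/(((18 + 3*(-5))*(5*I))*(-19)) = 1/(((18 - 15)*(5*I))*(-19)) = 1/((3*(5*I))*(-19)) = 1/((15*I)*(-19)) = 1/(-285*I) = I/285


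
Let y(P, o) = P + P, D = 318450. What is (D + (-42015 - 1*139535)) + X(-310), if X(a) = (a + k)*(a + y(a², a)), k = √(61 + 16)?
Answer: -59349000 + 191890*√77 ≈ -5.7665e+7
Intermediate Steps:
y(P, o) = 2*P
k = √77 ≈ 8.7750
X(a) = (a + √77)*(a + 2*a²)
(D + (-42015 - 1*139535)) + X(-310) = (318450 + (-42015 - 1*139535)) - 310*(-310 + √77 + 2*(-310)² + 2*(-310)*√77) = (318450 + (-42015 - 139535)) - 310*(-310 + √77 + 2*96100 - 620*√77) = (318450 - 181550) - 310*(-310 + √77 + 192200 - 620*√77) = 136900 - 310*(191890 - 619*√77) = 136900 + (-59485900 + 191890*√77) = -59349000 + 191890*√77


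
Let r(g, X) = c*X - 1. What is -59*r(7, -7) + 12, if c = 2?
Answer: 897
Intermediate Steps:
r(g, X) = -1 + 2*X (r(g, X) = 2*X - 1 = -1 + 2*X)
-59*r(7, -7) + 12 = -59*(-1 + 2*(-7)) + 12 = -59*(-1 - 14) + 12 = -59*(-15) + 12 = 885 + 12 = 897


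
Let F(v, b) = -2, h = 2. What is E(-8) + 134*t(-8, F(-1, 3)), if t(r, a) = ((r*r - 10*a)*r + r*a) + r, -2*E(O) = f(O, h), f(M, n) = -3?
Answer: -177949/2 ≈ -88975.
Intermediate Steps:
E(O) = 3/2 (E(O) = -1/2*(-3) = 3/2)
t(r, a) = r + a*r + r*(r**2 - 10*a) (t(r, a) = ((r**2 - 10*a)*r + a*r) + r = (r*(r**2 - 10*a) + a*r) + r = (a*r + r*(r**2 - 10*a)) + r = r + a*r + r*(r**2 - 10*a))
E(-8) + 134*t(-8, F(-1, 3)) = 3/2 + 134*(-8*(1 + (-8)**2 - 9*(-2))) = 3/2 + 134*(-8*(1 + 64 + 18)) = 3/2 + 134*(-8*83) = 3/2 + 134*(-664) = 3/2 - 88976 = -177949/2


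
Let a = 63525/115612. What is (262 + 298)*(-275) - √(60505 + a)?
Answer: -154000 - √4126149565495/8258 ≈ -1.5425e+5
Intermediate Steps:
a = 9075/16516 (a = 63525*(1/115612) = 9075/16516 ≈ 0.54947)
(262 + 298)*(-275) - √(60505 + a) = (262 + 298)*(-275) - √(60505 + 9075/16516) = 560*(-275) - √(999309655/16516) = -154000 - √4126149565495/8258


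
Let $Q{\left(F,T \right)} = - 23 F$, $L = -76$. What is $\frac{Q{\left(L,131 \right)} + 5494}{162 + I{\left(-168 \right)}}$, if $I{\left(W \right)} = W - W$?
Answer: $\frac{1207}{27} \approx 44.704$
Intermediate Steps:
$I{\left(W \right)} = 0$
$\frac{Q{\left(L,131 \right)} + 5494}{162 + I{\left(-168 \right)}} = \frac{\left(-23\right) \left(-76\right) + 5494}{162 + 0} = \frac{1748 + 5494}{162} = 7242 \cdot \frac{1}{162} = \frac{1207}{27}$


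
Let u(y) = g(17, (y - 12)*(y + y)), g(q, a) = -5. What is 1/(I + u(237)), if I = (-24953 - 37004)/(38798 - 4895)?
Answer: -33903/231472 ≈ -0.14647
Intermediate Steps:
u(y) = -5
I = -61957/33903 ≈ -1.8275
1/(I + u(237)) = 1/(-61957/33903 - 5) = 1/(-231472/33903) = -33903/231472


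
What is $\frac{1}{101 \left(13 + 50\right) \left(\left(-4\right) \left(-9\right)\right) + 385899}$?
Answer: $\frac{1}{614967} \approx 1.6261 \cdot 10^{-6}$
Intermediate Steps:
$\frac{1}{101 \left(13 + 50\right) \left(\left(-4\right) \left(-9\right)\right) + 385899} = \frac{1}{101 \cdot 63 \cdot 36 + 385899} = \frac{1}{6363 \cdot 36 + 385899} = \frac{1}{229068 + 385899} = \frac{1}{614967}$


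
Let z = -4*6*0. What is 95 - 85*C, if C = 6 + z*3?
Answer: -415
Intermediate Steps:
z = 0 (z = -24*0 = 0)
C = 6 (C = 6 + 0*3 = 6 + 0 = 6)
95 - 85*C = 95 - 85*6 = 95 - 510 = -415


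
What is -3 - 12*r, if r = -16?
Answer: 189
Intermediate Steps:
-3 - 12*r = -3 - 12*(-16) = -3 + 192 = 189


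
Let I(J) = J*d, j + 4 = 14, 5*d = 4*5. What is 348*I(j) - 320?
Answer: 13600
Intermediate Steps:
d = 4 (d = (4*5)/5 = (⅕)*20 = 4)
j = 10 (j = -4 + 14 = 10)
I(J) = 4*J (I(J) = J*4 = 4*J)
348*I(j) - 320 = 348*(4*10) - 320 = 348*40 - 320 = 13920 - 320 = 13600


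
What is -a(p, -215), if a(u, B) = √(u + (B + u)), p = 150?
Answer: -√85 ≈ -9.2195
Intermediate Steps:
a(u, B) = √(B + 2*u)
-a(p, -215) = -√(-215 + 2*150) = -√(-215 + 300) = -√85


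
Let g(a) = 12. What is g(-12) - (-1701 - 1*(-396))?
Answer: 1317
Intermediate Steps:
g(-12) - (-1701 - 1*(-396)) = 12 - (-1701 - 1*(-396)) = 12 - (-1701 + 396) = 12 - 1*(-1305) = 12 + 1305 = 1317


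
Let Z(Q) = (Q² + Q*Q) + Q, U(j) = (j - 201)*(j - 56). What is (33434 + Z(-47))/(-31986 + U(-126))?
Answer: 37805/27528 ≈ 1.3733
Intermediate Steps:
U(j) = (-201 + j)*(-56 + j)
Z(Q) = Q + 2*Q² (Z(Q) = (Q² + Q²) + Q = 2*Q² + Q = Q + 2*Q²)
(33434 + Z(-47))/(-31986 + U(-126)) = (33434 - 47*(1 + 2*(-47)))/(-31986 + (11256 + (-126)² - 257*(-126))) = (33434 - 47*(1 - 94))/(-31986 + (11256 + 15876 + 32382)) = (33434 - 47*(-93))/(-31986 + 59514) = (33434 + 4371)/27528 = 37805*(1/27528) = 37805/27528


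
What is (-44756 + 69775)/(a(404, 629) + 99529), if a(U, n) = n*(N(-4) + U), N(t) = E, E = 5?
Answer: 25019/356790 ≈ 0.070122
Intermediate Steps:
N(t) = 5
a(U, n) = n*(5 + U)
(-44756 + 69775)/(a(404, 629) + 99529) = (-44756 + 69775)/(629*(5 + 404) + 99529) = 25019/(629*409 + 99529) = 25019/(257261 + 99529) = 25019/356790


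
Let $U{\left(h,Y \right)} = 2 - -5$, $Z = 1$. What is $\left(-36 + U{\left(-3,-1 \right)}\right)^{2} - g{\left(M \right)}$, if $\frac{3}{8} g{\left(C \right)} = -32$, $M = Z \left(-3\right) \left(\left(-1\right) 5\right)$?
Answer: $\frac{2779}{3} \approx 926.33$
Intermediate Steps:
$U{\left(h,Y \right)} = 7$ ($U{\left(h,Y \right)} = 2 + 5 = 7$)
$M = 15$ ($M = 1 \left(-3\right) \left(\left(-1\right) 5\right) = \left(-3\right) \left(-5\right) = 15$)
$g{\left(C \right)} = - \frac{256}{3}$ ($g{\left(C \right)} = \frac{8}{3} \left(-32\right) = - \frac{256}{3}$)
$\left(-36 + U{\left(-3,-1 \right)}\right)^{2} - g{\left(M \right)} = \left(-36 + 7\right)^{2} - - \frac{256}{3} = \left(-29\right)^{2} + \frac{256}{3} = 841 + \frac{256}{3} = \frac{2779}{3}$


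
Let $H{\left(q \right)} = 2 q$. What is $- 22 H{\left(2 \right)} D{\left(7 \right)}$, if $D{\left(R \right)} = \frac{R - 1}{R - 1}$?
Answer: $-88$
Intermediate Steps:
$D{\left(R \right)} = 1$ ($D{\left(R \right)} = \frac{-1 + R}{-1 + R} = 1$)
$- 22 H{\left(2 \right)} D{\left(7 \right)} = - 22 \cdot 2 \cdot 2 \cdot 1 = \left(-22\right) 4 \cdot 1 = \left(-88\right) 1 = -88$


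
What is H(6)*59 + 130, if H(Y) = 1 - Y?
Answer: -165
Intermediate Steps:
H(6)*59 + 130 = (1 - 1*6)*59 + 130 = (1 - 6)*59 + 130 = -5*59 + 130 = -295 + 130 = -165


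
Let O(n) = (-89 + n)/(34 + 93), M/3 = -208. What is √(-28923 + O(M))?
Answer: I*√466589618/127 ≈ 170.08*I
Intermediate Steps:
M = -624 (M = 3*(-208) = -624)
O(n) = -89/127 + n/127 (O(n) = (-89 + n)/127 = (-89 + n)*(1/127) = -89/127 + n/127)
√(-28923 + O(M)) = √(-28923 + (-89/127 + (1/127)*(-624))) = √(-28923 + (-89/127 - 624/127)) = √(-28923 - 713/127) = √(-3673934/127) = I*√466589618/127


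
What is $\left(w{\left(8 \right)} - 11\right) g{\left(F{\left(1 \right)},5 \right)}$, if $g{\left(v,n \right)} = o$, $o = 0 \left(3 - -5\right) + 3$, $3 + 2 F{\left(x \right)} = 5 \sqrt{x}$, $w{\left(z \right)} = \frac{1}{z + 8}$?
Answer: $- \frac{525}{16} \approx -32.813$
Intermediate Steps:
$w{\left(z \right)} = \frac{1}{8 + z}$
$F{\left(x \right)} = - \frac{3}{2} + \frac{5 \sqrt{x}}{2}$
$o = 3$ ($o = 0 \left(3 + 5\right) + 3 = 0 \cdot 8 + 3 = 0 + 3 = 3$)
$g{\left(v,n \right)} = 3$
$\left(w{\left(8 \right)} - 11\right) g{\left(F{\left(1 \right)},5 \right)} = \left(\frac{1}{8 + 8} - 11\right) 3 = \left(\frac{1}{16} - 11\right) 3 = \left(- \frac{175}{16}\right) 3 = - \frac{525}{16}$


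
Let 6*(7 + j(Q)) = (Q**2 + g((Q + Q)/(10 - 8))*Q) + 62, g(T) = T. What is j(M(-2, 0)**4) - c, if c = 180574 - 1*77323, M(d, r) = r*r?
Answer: -309743/3 ≈ -1.0325e+5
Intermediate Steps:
M(d, r) = r**2
j(Q) = 10/3 + Q**2/3 (j(Q) = -7 + ((Q**2 + ((Q + Q)/(10 - 8))*Q) + 62)/6 = -7 + ((Q**2 + ((2*Q)/2)*Q) + 62)/6 = -7 + ((Q**2 + ((2*Q)*(1/2))*Q) + 62)/6 = -7 + ((Q**2 + Q*Q) + 62)/6 = -7 + ((Q**2 + Q**2) + 62)/6 = -7 + (2*Q**2 + 62)/6 = -7 + (62 + 2*Q**2)/6 = -7 + (31/3 + Q**2/3) = 10/3 + Q**2/3)
c = 103251 (c = 180574 - 77323 = 103251)
j(M(-2, 0)**4) - c = (10/3 + ((0**2)**4)**2/3) - 1*103251 = (10/3 + (0**4)**2/3) - 103251 = (10/3 + (1/3)*0**2) - 103251 = (10/3 + (1/3)*0) - 103251 = (10/3 + 0) - 103251 = 10/3 - 103251 = -309743/3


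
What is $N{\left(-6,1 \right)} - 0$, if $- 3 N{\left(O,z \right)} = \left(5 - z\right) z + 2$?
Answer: $-2$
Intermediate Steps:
$N{\left(O,z \right)} = - \frac{2}{3} - \frac{z \left(5 - z\right)}{3}$ ($N{\left(O,z \right)} = - \frac{\left(5 - z\right) z + 2}{3} = - \frac{z \left(5 - z\right) + 2}{3} = - \frac{2 + z \left(5 - z\right)}{3} = - \frac{2}{3} - \frac{z \left(5 - z\right)}{3}$)
$N{\left(-6,1 \right)} - 0 = \left(- \frac{2}{3} - \frac{5}{3} + \frac{1^{2}}{3}\right) - 0 = \left(- \frac{2}{3} - \frac{5}{3} + \frac{1}{3} \cdot 1\right) + 0 = \left(- \frac{2}{3} - \frac{5}{3} + \frac{1}{3}\right) + 0 = -2 + 0 = -2$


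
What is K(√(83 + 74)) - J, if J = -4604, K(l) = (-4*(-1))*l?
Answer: 4604 + 4*√157 ≈ 4654.1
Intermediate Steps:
K(l) = 4*l
K(√(83 + 74)) - J = 4*√(83 + 74) - 1*(-4604) = 4*√157 + 4604 = 4604 + 4*√157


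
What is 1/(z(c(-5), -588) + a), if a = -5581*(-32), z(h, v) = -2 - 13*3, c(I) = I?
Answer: 1/178551 ≈ 5.6006e-6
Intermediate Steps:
z(h, v) = -41 (z(h, v) = -2 - 39 = -41)
a = 178592
1/(z(c(-5), -588) + a) = 1/(-41 + 178592) = 1/178551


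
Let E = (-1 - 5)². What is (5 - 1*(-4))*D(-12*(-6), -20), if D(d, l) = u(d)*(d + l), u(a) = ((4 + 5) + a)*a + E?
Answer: 2746224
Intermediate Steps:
E = 36 (E = (-6)² = 36)
u(a) = 36 + a*(9 + a) (u(a) = ((4 + 5) + a)*a + 36 = (9 + a)*a + 36 = a*(9 + a) + 36 = 36 + a*(9 + a))
D(d, l) = (d + l)*(36 + d² + 9*d) (D(d, l) = (36 + d² + 9*d)*(d + l) = (d + l)*(36 + d² + 9*d))
(5 - 1*(-4))*D(-12*(-6), -20) = (5 - 1*(-4))*((-12*(-6) - 20)*(36 + (-12*(-6))² + 9*(-12*(-6)))) = (5 + 4)*((72 - 20)*(36 + 72² + 9*72)) = 9*(52*(36 + 5184 + 648)) = 9*(52*5868) = 9*305136 = 2746224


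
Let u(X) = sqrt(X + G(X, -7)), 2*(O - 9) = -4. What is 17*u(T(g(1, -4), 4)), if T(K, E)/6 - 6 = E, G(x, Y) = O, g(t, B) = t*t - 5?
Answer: 17*sqrt(67) ≈ 139.15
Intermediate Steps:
O = 7 (O = 9 + (1/2)*(-4) = 9 - 2 = 7)
g(t, B) = -5 + t**2 (g(t, B) = t**2 - 5 = -5 + t**2)
G(x, Y) = 7
T(K, E) = 36 + 6*E
u(X) = sqrt(7 + X) (u(X) = sqrt(X + 7) = sqrt(7 + X))
17*u(T(g(1, -4), 4)) = 17*sqrt(7 + (36 + 6*4)) = 17*sqrt(7 + (36 + 24)) = 17*sqrt(7 + 60) = 17*sqrt(67)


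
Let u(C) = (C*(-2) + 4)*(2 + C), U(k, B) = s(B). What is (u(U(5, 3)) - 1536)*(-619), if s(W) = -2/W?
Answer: 8517440/9 ≈ 9.4638e+5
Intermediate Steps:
U(k, B) = -2/B
u(C) = (2 + C)*(4 - 2*C) (u(C) = (-2*C + 4)*(2 + C) = (4 - 2*C)*(2 + C) = (2 + C)*(4 - 2*C))
(u(U(5, 3)) - 1536)*(-619) = ((8 - 2*(-2/3)**2) - 1536)*(-619) = ((8 - 2*4/9) - 1536)*(-619) = ((8 - 8/9) - 1536)*(-619) = (64/9 - 1536)*(-619) = -13760/9*(-619) = 8517440/9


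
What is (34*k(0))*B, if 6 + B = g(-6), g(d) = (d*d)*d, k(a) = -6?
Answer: 45288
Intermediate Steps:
g(d) = d³ (g(d) = d²*d = d³)
B = -222 (B = -6 + (-6)³ = -6 - 216 = -222)
(34*k(0))*B = (34*(-6))*(-222) = -204*(-222) = 45288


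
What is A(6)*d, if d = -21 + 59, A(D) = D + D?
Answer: 456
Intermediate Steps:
A(D) = 2*D
d = 38
A(6)*d = (2*6)*38 = 12*38 = 456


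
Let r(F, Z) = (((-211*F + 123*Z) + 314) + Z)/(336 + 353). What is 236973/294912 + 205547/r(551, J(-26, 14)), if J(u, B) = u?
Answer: -1070198780767/901152768 ≈ -1187.6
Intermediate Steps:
r(F, Z) = 314/689 - 211*F/689 + 124*Z/689 (r(F, Z) = ((314 - 211*F + 123*Z) + Z)/689 = (314 - 211*F + 124*Z)*(1/689) = 314/689 - 211*F/689 + 124*Z/689)
236973/294912 + 205547/r(551, J(-26, 14)) = 236973/294912 + 205547/(314/689 - 211/689*551 + (124/689)*(-26)) = 236973*(1/294912) + 205547/(314/689 - 116261/689 - 248/53) = 78991/98304 + 205547/(-9167/53) = 78991/98304 + 205547*(-53/9167) = 78991/98304 - 10893991/9167 = -1070198780767/901152768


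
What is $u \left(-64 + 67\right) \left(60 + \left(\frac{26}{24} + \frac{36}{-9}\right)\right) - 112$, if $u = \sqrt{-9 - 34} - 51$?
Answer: $- \frac{35383}{4} + \frac{685 i \sqrt{43}}{4} \approx -8845.8 + 1123.0 i$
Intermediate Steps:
$u = -51 + i \sqrt{43}$ ($u = \sqrt{-43} - 51 = i \sqrt{43} - 51 = -51 + i \sqrt{43} \approx -51.0 + 6.5574 i$)
$u \left(-64 + 67\right) \left(60 + \left(\frac{26}{24} + \frac{36}{-9}\right)\right) - 112 = \left(-51 + i \sqrt{43}\right) \left(-64 + 67\right) \left(60 + \left(\frac{26}{24} + \frac{36}{-9}\right)\right) - 112 = \left(-51 + i \sqrt{43}\right) 3 \left(60 + \left(26 \cdot \frac{1}{24} + 36 \left(- \frac{1}{9}\right)\right)\right) - 112 = \left(-51 + i \sqrt{43}\right) 3 \left(60 + \left(\frac{13}{12} - 4\right)\right) - 112 = \left(-51 + i \sqrt{43}\right) 3 \left(60 - \frac{35}{12}\right) - 112 = \left(-51 + i \sqrt{43}\right) 3 \cdot \frac{685}{12} - 112 = \left(-51 + i \sqrt{43}\right) \frac{685}{4} - 112 = \left(- \frac{34935}{4} + \frac{685 i \sqrt{43}}{4}\right) - 112 = - \frac{35383}{4} + \frac{685 i \sqrt{43}}{4}$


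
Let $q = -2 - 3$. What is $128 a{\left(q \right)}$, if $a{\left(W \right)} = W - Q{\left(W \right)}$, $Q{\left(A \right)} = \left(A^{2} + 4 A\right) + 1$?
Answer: $-1408$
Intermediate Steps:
$q = -5$
$Q{\left(A \right)} = 1 + A^{2} + 4 A$
$a{\left(W \right)} = -1 - W^{2} - 3 W$ ($a{\left(W \right)} = W - \left(1 + W^{2} + 4 W\right) = -1 - W^{2} - 3 W$)
$128 a{\left(q \right)} = 128 \left(-1 - \left(-5\right)^{2} - -15\right) = 128 \left(-1 - 25 + 15\right) = 128 \left(-11\right) = -1408$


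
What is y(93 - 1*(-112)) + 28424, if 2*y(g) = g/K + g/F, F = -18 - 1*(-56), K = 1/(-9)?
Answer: 2090319/76 ≈ 27504.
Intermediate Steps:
K = -⅑ ≈ -0.11111
F = 38 (F = -18 + 56 = 38)
y(g) = -341*g/76 (y(g) = (g/(-⅑) + g/38)/2 = (g*(-9) + g*(1/38))/2 = (-9*g + g/38)/2 = (-341*g/38)/2 = -341*g/76)
y(93 - 1*(-112)) + 28424 = -341*(93 - 1*(-112))/76 + 28424 = -341*(93 + 112)/76 + 28424 = -341/76*205 + 28424 = -69905/76 + 28424 = 2090319/76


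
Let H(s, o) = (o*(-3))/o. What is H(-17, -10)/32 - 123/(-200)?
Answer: 417/800 ≈ 0.52125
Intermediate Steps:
H(s, o) = -3 (H(s, o) = (-3*o)/o = -3)
H(-17, -10)/32 - 123/(-200) = -3/32 - 123/(-200) = -3*1/32 - 123*(-1/200) = -3/32 + 123/200 = 417/800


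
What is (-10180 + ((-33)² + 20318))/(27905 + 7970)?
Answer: 11227/35875 ≈ 0.31295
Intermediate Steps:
(-10180 + ((-33)² + 20318))/(27905 + 7970) = (-10180 + (1089 + 20318))/35875 = (-10180 + 21407)*(1/35875) = 11227*(1/35875) = 11227/35875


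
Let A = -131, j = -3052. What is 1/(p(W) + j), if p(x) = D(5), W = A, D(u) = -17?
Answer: -1/3069 ≈ -0.00032584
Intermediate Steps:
W = -131
p(x) = -17
1/(p(W) + j) = 1/(-17 - 3052) = 1/(-3069) = -1/3069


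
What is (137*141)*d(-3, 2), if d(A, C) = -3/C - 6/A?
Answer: 19317/2 ≈ 9658.5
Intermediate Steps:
d(A, C) = -6/A - 3/C
(137*141)*d(-3, 2) = (137*141)*(-6/(-3) - 3/2) = 19317*(-6*(-⅓) - 3*½) = 19317*(2 - 3/2) = 19317*(½) = 19317/2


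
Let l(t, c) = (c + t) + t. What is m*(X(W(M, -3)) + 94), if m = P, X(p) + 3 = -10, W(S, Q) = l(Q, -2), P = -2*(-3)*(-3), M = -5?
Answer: -1458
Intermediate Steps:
l(t, c) = c + 2*t
P = -18 (P = 6*(-3) = -18)
W(S, Q) = -2 + 2*Q
X(p) = -13 (X(p) = -3 - 10 = -13)
m = -18
m*(X(W(M, -3)) + 94) = -18*(-13 + 94) = -18*81 = -1458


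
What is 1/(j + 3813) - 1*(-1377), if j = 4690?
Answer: 11708632/8503 ≈ 1377.0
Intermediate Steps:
1/(j + 3813) - 1*(-1377) = 1/(4690 + 3813) - 1*(-1377) = 1/8503 + 1377 = 11708632/8503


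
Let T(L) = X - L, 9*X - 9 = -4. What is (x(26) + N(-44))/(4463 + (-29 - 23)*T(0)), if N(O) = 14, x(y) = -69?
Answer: -495/39907 ≈ -0.012404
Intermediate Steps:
X = 5/9 (X = 1 + (⅑)*(-4) = 1 - 4/9 = 5/9 ≈ 0.55556)
T(L) = 5/9 - L
(x(26) + N(-44))/(4463 + (-29 - 23)*T(0)) = (-69 + 14)/(4463 + (-29 - 23)*(5/9 - 1*0)) = -55/(4463 - 52*(5/9 + 0)) = -55/(4463 - 52*5/9) = -55/(4463 - 260/9) = -55/39907/9 = -55*9/39907 = -495/39907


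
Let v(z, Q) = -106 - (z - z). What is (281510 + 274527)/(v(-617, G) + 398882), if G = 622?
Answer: 556037/398776 ≈ 1.3944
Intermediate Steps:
v(z, Q) = -106 (v(z, Q) = -106 - 1*0 = -106 + 0 = -106)
(281510 + 274527)/(v(-617, G) + 398882) = (281510 + 274527)/(-106 + 398882) = 556037/398776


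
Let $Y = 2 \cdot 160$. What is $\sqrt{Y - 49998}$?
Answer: $i \sqrt{49678} \approx 222.89 i$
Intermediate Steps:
$Y = 320$
$\sqrt{Y - 49998} = \sqrt{320 - 49998} = \sqrt{-49678} = i \sqrt{49678}$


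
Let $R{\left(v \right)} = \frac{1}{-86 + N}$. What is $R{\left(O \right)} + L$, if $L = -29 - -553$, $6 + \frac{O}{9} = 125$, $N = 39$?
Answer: $\frac{24627}{47} \approx 523.98$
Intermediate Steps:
$O = 1071$ ($O = -54 + 9 \cdot 125 = -54 + 1125 = 1071$)
$L = 524$ ($L = -29 + 553 = 524$)
$R{\left(v \right)} = - \frac{1}{47}$ ($R{\left(v \right)} = \frac{1}{-86 + 39} = \frac{1}{-47} = - \frac{1}{47}$)
$R{\left(O \right)} + L = - \frac{1}{47} + 524 = \frac{24627}{47}$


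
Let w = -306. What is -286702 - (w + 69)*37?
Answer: -277933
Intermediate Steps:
-286702 - (w + 69)*37 = -286702 - (-306 + 69)*37 = -286702 - (-237)*37 = -286702 - 1*(-8769) = -286702 + 8769 = -277933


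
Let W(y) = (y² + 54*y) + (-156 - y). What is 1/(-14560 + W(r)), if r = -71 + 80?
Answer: -1/14158 ≈ -7.0631e-5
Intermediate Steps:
r = 9
W(y) = -156 + y² + 53*y
1/(-14560 + W(r)) = 1/(-14560 + (-156 + 9² + 53*9)) = 1/(-14560 + (-156 + 81 + 477)) = 1/(-14560 + 402) = 1/(-14158) = -1/14158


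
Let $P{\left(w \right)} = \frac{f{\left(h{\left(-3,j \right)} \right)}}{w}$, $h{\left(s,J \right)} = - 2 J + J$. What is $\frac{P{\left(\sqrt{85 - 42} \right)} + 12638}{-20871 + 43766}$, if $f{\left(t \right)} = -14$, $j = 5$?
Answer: $\frac{12638}{22895} - \frac{14 \sqrt{43}}{984485} \approx 0.5519$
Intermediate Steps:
$h{\left(s,J \right)} = - J$
$P{\left(w \right)} = - \frac{14}{w}$
$\frac{P{\left(\sqrt{85 - 42} \right)} + 12638}{-20871 + 43766} = \frac{- \frac{14}{\sqrt{85 - 42}} + 12638}{-20871 + 43766} = \frac{- \frac{14}{\sqrt{43}} + 12638}{22895} = \left(- 14 \frac{\sqrt{43}}{43} + 12638\right) \frac{1}{22895} = \left(- \frac{14 \sqrt{43}}{43} + 12638\right) \frac{1}{22895} = \left(12638 - \frac{14 \sqrt{43}}{43}\right) \frac{1}{22895} = \frac{12638}{22895} - \frac{14 \sqrt{43}}{984485}$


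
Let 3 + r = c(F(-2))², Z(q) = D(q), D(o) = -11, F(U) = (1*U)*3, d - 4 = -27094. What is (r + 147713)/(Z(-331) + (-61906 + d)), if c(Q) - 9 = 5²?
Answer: -49622/29669 ≈ -1.6725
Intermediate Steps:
d = -27090 (d = 4 - 27094 = -27090)
F(U) = 3*U (F(U) = U*3 = 3*U)
Z(q) = -11
c(Q) = 34 (c(Q) = 9 + 5² = 9 + 25 = 34)
r = 1153 (r = -3 + 34² = -3 + 1156 = 1153)
(r + 147713)/(Z(-331) + (-61906 + d)) = (1153 + 147713)/(-11 + (-61906 - 27090)) = 148866/(-11 - 88996) = 148866/(-89007) = 148866*(-1/89007) = -49622/29669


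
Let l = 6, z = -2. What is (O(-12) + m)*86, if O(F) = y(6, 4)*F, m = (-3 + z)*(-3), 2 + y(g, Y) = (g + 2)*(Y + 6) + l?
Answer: -85398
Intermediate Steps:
y(g, Y) = 4 + (2 + g)*(6 + Y) (y(g, Y) = -2 + ((g + 2)*(Y + 6) + 6) = -2 + ((2 + g)*(6 + Y) + 6) = -2 + (6 + (2 + g)*(6 + Y)) = 4 + (2 + g)*(6 + Y))
m = 15 (m = (-3 - 2)*(-3) = -5*(-3) = 15)
O(F) = 84*F (O(F) = (16 + 2*4 + 6*6 + 4*6)*F = (16 + 8 + 36 + 24)*F = 84*F)
(O(-12) + m)*86 = (84*(-12) + 15)*86 = (-1008 + 15)*86 = -993*86 = -85398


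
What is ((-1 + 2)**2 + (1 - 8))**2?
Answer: 36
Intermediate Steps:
((-1 + 2)**2 + (1 - 8))**2 = (1**2 - 7)**2 = (1 - 7)**2 = (-6)**2 = 36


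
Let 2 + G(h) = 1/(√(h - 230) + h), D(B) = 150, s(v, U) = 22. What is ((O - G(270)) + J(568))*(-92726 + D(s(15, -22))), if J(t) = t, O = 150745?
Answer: -51031643444144/3643 - 46288*√10/18215 ≈ -1.4008e+10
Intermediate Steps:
G(h) = -2 + 1/(h + √(-230 + h)) (G(h) = -2 + 1/(√(h - 230) + h) = -2 + 1/(√(-230 + h) + h) = -2 + 1/(h + √(-230 + h)))
((O - G(270)) + J(568))*(-92726 + D(s(15, -22))) = ((150745 - (1 - 2*270 - 2*√(-230 + 270))/(270 + √(-230 + 270))) + 568)*(-92726 + 150) = ((150745 - (1 - 540 - 4*√10)/(270 + √40)) + 568)*(-92576) = ((150745 - (1 - 540 - 4*√10)/(270 + 2*√10)) + 568)*(-92576) = ((150745 - (-539 - 4*√10)/(270 + 2*√10)) + 568)*(-92576) = (151313 - (-539 - 4*√10)/(270 + 2*√10))*(-92576) = -14007952288 + 92576*(-539 - 4*√10)/(270 + 2*√10)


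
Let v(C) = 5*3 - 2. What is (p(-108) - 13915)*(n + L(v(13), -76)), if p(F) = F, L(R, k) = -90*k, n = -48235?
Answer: 580482085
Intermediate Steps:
v(C) = 13 (v(C) = 15 - 2 = 13)
(p(-108) - 13915)*(n + L(v(13), -76)) = (-108 - 13915)*(-48235 - 90*(-76)) = -14023*(-48235 + 6840) = -14023*(-41395) = 580482085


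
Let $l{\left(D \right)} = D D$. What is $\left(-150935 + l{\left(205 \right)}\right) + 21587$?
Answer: $-87323$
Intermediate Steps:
$l{\left(D \right)} = D^{2}$
$\left(-150935 + l{\left(205 \right)}\right) + 21587 = \left(-150935 + 205^{2}\right) + 21587 = \left(-150935 + 42025\right) + 21587 = -108910 + 21587 = -87323$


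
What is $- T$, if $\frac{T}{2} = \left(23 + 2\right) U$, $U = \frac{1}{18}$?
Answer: $- \frac{25}{9} \approx -2.7778$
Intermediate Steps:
$U = \frac{1}{18} \approx 0.055556$
$T = \frac{25}{9}$ ($T = 2 \left(23 + 2\right) \frac{1}{18} = 2 \cdot 25 \cdot \frac{1}{18} = 2 \cdot \frac{25}{18} = \frac{25}{9} \approx 2.7778$)
$- T = \left(-1\right) \frac{25}{9} = - \frac{25}{9}$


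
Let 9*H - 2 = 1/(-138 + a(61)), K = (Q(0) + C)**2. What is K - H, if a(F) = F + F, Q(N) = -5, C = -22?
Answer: 104945/144 ≈ 728.79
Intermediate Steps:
a(F) = 2*F
K = 729 (K = (-5 - 22)**2 = (-27)**2 = 729)
H = 31/144 (H = 2/9 + 1/(9*(-138 + 2*61)) = 2/9 + 1/(9*(-138 + 122)) = 2/9 + (1/9)/(-16) = 2/9 + (1/9)*(-1/16) = 2/9 - 1/144 = 31/144 ≈ 0.21528)
K - H = 729 - 1*31/144 = 729 - 31/144 = 104945/144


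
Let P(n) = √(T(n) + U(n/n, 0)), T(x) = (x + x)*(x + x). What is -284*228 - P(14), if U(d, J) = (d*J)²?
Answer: -64780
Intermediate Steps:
T(x) = 4*x² (T(x) = (2*x)*(2*x) = 4*x²)
U(d, J) = J²*d² (U(d, J) = (J*d)² = J²*d²)
P(n) = 2*√(n²) (P(n) = √(4*n² + 0²*(n/n)²) = √(4*n² + 0*1²) = √(4*n² + 0*1) = √(4*n² + 0) = √(4*n²) = 2*√(n²))
-284*228 - P(14) = -284*228 - 2*√(14²) = -64752 - 2*√196 = -64752 - 2*14 = -64752 - 1*28 = -64752 - 28 = -64780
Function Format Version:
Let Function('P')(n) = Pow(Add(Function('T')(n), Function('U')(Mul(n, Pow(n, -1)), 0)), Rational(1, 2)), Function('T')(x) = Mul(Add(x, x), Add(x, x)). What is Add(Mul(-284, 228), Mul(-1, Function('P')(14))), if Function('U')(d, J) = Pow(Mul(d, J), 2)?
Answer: -64780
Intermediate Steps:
Function('T')(x) = Mul(4, Pow(x, 2)) (Function('T')(x) = Mul(Mul(2, x), Mul(2, x)) = Mul(4, Pow(x, 2)))
Function('U')(d, J) = Mul(Pow(J, 2), Pow(d, 2)) (Function('U')(d, J) = Pow(Mul(J, d), 2) = Mul(Pow(J, 2), Pow(d, 2)))
Function('P')(n) = Mul(2, Pow(Pow(n, 2), Rational(1, 2))) (Function('P')(n) = Pow(Add(Mul(4, Pow(n, 2)), Mul(Pow(0, 2), Pow(Mul(n, Pow(n, -1)), 2))), Rational(1, 2)) = Pow(Add(Mul(4, Pow(n, 2)), Mul(0, Pow(1, 2))), Rational(1, 2)) = Pow(Add(Mul(4, Pow(n, 2)), Mul(0, 1)), Rational(1, 2)) = Pow(Add(Mul(4, Pow(n, 2)), 0), Rational(1, 2)) = Pow(Mul(4, Pow(n, 2)), Rational(1, 2)) = Mul(2, Pow(Pow(n, 2), Rational(1, 2))))
Add(Mul(-284, 228), Mul(-1, Function('P')(14))) = Add(Mul(-284, 228), Mul(-1, Mul(2, Pow(Pow(14, 2), Rational(1, 2))))) = Add(-64752, Mul(-1, Mul(2, Pow(196, Rational(1, 2))))) = Add(-64752, Mul(-1, Mul(2, 14))) = Add(-64752, Mul(-1, 28)) = Add(-64752, -28) = -64780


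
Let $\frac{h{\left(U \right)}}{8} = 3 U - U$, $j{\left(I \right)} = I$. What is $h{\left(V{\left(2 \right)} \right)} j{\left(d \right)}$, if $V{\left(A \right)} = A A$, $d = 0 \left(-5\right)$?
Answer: $0$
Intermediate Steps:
$d = 0$
$V{\left(A \right)} = A^{2}$
$h{\left(U \right)} = 16 U$ ($h{\left(U \right)} = 8 \left(3 U - U\right) = 8 \cdot 2 U = 16 U$)
$h{\left(V{\left(2 \right)} \right)} j{\left(d \right)} = 16 \cdot 2^{2} \cdot 0 = 16 \cdot 4 \cdot 0 = 64 \cdot 0 = 0$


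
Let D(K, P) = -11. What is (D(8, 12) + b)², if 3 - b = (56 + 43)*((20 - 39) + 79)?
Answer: 35378704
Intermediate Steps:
b = -5937 (b = 3 - (56 + 43)*((20 - 39) + 79) = 3 - 99*(-19 + 79) = 3 - 99*60 = 3 - 1*5940 = 3 - 5940 = -5937)
(D(8, 12) + b)² = (-11 - 5937)² = (-5948)² = 35378704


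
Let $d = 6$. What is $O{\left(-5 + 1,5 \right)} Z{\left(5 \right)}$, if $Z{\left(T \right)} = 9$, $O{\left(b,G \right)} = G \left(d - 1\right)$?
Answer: $225$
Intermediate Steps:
$O{\left(b,G \right)} = 5 G$ ($O{\left(b,G \right)} = G \left(6 - 1\right) = G 5 = 5 G$)
$O{\left(-5 + 1,5 \right)} Z{\left(5 \right)} = 5 \cdot 5 \cdot 9 = 25 \cdot 9 = 225$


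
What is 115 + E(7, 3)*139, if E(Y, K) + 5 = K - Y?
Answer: -1136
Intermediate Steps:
E(Y, K) = -5 + K - Y (E(Y, K) = -5 + (K - Y) = -5 + K - Y)
115 + E(7, 3)*139 = 115 + (-5 + 3 - 1*7)*139 = 115 + (-5 + 3 - 7)*139 = 115 - 9*139 = 115 - 1251 = -1136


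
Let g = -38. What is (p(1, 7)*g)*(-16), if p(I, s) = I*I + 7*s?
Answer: 30400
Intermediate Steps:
p(I, s) = I**2 + 7*s
(p(1, 7)*g)*(-16) = ((1**2 + 7*7)*(-38))*(-16) = ((1 + 49)*(-38))*(-16) = (50*(-38))*(-16) = -1900*(-16) = 30400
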